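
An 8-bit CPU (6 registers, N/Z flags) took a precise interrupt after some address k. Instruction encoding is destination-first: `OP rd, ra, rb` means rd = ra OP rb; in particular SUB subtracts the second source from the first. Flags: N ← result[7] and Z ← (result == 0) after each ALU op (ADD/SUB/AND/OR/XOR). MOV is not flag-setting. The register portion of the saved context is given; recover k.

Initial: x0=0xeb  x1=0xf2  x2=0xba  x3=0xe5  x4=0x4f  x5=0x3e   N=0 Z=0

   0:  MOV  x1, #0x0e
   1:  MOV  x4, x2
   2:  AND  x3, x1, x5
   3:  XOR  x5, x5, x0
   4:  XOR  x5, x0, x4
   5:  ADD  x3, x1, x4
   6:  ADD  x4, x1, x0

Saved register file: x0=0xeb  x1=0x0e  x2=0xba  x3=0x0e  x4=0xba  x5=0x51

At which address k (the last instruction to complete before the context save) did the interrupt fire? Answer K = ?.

K = 4

after  0: x0=0xeb x1=0x0e x2=0xba x3=0xe5 x4=0x4f x5=0x3e  N=0 Z=0
after  1: x0=0xeb x1=0x0e x2=0xba x3=0xe5 x4=0xba x5=0x3e  N=0 Z=0
after  2: x0=0xeb x1=0x0e x2=0xba x3=0x0e x4=0xba x5=0x3e  N=0 Z=0
after  3: x0=0xeb x1=0x0e x2=0xba x3=0x0e x4=0xba x5=0xd5  N=1 Z=0
after  4: x0=0xeb x1=0x0e x2=0xba x3=0x0e x4=0xba x5=0x51  N=0 Z=0
-- IRQ taken; context saved, return-PC = 5 --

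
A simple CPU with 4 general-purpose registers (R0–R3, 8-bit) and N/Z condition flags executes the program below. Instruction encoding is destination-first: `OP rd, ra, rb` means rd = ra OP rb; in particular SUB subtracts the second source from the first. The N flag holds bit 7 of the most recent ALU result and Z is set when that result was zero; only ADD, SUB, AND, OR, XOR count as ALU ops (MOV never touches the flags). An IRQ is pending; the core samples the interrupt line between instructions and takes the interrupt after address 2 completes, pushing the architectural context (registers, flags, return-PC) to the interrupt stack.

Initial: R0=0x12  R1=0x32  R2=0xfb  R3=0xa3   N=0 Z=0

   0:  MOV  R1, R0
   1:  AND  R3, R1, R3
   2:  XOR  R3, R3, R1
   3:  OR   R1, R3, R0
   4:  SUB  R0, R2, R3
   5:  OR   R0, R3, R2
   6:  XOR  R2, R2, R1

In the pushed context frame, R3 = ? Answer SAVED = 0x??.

SAVED = 0x10

after  0: R0=0x12 R1=0x12 R2=0xfb R3=0xa3  N=0 Z=0
after  1: R0=0x12 R1=0x12 R2=0xfb R3=0x02  N=0 Z=0
after  2: R0=0x12 R1=0x12 R2=0xfb R3=0x10  N=0 Z=0
-- IRQ taken; context saved, return-PC = 3 --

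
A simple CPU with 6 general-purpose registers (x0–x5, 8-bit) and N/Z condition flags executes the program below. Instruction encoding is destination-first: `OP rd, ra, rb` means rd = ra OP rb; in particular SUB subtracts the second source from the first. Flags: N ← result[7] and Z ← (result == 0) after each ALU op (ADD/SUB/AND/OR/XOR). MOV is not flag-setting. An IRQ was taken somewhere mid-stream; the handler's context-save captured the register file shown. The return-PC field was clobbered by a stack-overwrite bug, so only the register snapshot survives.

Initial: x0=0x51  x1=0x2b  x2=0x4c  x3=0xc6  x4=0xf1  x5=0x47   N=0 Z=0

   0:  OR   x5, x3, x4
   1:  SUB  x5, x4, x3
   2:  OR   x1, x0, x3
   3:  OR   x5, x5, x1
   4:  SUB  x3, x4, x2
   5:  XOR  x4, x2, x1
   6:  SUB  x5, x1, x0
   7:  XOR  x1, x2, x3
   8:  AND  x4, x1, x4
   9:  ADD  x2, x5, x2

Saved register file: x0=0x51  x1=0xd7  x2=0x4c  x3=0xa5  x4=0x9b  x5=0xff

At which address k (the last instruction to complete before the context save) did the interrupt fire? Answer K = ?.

K = 5

after  0: x0=0x51 x1=0x2b x2=0x4c x3=0xc6 x4=0xf1 x5=0xf7  N=1 Z=0
after  1: x0=0x51 x1=0x2b x2=0x4c x3=0xc6 x4=0xf1 x5=0x2b  N=0 Z=0
after  2: x0=0x51 x1=0xd7 x2=0x4c x3=0xc6 x4=0xf1 x5=0x2b  N=1 Z=0
after  3: x0=0x51 x1=0xd7 x2=0x4c x3=0xc6 x4=0xf1 x5=0xff  N=1 Z=0
after  4: x0=0x51 x1=0xd7 x2=0x4c x3=0xa5 x4=0xf1 x5=0xff  N=1 Z=0
after  5: x0=0x51 x1=0xd7 x2=0x4c x3=0xa5 x4=0x9b x5=0xff  N=1 Z=0
-- IRQ taken; context saved, return-PC = 6 --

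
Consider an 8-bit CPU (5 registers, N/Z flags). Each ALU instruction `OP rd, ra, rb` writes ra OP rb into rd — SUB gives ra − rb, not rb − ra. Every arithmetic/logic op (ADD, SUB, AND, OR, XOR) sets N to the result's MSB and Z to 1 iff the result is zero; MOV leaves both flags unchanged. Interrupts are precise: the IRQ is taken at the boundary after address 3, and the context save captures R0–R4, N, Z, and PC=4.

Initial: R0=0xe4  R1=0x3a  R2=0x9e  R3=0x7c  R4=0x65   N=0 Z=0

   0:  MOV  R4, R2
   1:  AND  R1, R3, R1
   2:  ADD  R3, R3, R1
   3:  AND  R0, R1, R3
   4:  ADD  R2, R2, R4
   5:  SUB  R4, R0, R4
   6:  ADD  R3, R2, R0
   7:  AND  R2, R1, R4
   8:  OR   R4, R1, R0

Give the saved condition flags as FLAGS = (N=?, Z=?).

FLAGS = (N=0, Z=0)

after  0: R0=0xe4 R1=0x3a R2=0x9e R3=0x7c R4=0x9e  N=0 Z=0
after  1: R0=0xe4 R1=0x38 R2=0x9e R3=0x7c R4=0x9e  N=0 Z=0
after  2: R0=0xe4 R1=0x38 R2=0x9e R3=0xb4 R4=0x9e  N=1 Z=0
after  3: R0=0x30 R1=0x38 R2=0x9e R3=0xb4 R4=0x9e  N=0 Z=0
-- IRQ taken; context saved, return-PC = 4 --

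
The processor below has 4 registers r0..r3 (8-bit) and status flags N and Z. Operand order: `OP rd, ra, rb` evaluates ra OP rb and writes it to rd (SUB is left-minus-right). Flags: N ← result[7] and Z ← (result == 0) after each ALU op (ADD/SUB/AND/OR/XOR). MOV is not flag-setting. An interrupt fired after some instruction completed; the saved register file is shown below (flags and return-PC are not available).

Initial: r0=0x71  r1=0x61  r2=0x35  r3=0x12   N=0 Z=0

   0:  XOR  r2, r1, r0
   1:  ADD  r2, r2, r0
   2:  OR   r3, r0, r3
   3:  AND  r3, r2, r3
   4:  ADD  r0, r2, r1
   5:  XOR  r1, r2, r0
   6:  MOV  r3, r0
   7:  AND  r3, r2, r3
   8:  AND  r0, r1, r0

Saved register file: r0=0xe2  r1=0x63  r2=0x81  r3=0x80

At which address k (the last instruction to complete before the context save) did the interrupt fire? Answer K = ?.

K = 7

after  0: r0=0x71 r1=0x61 r2=0x10 r3=0x12  N=0 Z=0
after  1: r0=0x71 r1=0x61 r2=0x81 r3=0x12  N=1 Z=0
after  2: r0=0x71 r1=0x61 r2=0x81 r3=0x73  N=0 Z=0
after  3: r0=0x71 r1=0x61 r2=0x81 r3=0x01  N=0 Z=0
after  4: r0=0xe2 r1=0x61 r2=0x81 r3=0x01  N=1 Z=0
after  5: r0=0xe2 r1=0x63 r2=0x81 r3=0x01  N=0 Z=0
after  6: r0=0xe2 r1=0x63 r2=0x81 r3=0xe2  N=0 Z=0
after  7: r0=0xe2 r1=0x63 r2=0x81 r3=0x80  N=1 Z=0
-- IRQ taken; context saved, return-PC = 8 --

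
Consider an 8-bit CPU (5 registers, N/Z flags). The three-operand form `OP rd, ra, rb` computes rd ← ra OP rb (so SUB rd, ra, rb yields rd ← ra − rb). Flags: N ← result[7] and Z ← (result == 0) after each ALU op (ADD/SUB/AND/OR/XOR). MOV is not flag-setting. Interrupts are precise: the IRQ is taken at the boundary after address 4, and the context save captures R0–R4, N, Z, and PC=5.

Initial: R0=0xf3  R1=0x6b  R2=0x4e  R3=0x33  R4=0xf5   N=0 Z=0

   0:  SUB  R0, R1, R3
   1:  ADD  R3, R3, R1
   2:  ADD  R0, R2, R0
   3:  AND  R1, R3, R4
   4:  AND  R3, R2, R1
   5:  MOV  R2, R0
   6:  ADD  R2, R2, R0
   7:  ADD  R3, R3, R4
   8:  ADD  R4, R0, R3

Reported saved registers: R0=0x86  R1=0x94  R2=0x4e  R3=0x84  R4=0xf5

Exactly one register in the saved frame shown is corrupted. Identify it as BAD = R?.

after  0: R0=0x38 R1=0x6b R2=0x4e R3=0x33 R4=0xf5  N=0 Z=0
after  1: R0=0x38 R1=0x6b R2=0x4e R3=0x9e R4=0xf5  N=1 Z=0
after  2: R0=0x86 R1=0x6b R2=0x4e R3=0x9e R4=0xf5  N=1 Z=0
after  3: R0=0x86 R1=0x94 R2=0x4e R3=0x9e R4=0xf5  N=1 Z=0
after  4: R0=0x86 R1=0x94 R2=0x4e R3=0x04 R4=0xf5  N=0 Z=0
-- IRQ taken; context saved, return-PC = 5 --
mismatch: R3: reported 0x84 vs actual 0x04

BAD = R3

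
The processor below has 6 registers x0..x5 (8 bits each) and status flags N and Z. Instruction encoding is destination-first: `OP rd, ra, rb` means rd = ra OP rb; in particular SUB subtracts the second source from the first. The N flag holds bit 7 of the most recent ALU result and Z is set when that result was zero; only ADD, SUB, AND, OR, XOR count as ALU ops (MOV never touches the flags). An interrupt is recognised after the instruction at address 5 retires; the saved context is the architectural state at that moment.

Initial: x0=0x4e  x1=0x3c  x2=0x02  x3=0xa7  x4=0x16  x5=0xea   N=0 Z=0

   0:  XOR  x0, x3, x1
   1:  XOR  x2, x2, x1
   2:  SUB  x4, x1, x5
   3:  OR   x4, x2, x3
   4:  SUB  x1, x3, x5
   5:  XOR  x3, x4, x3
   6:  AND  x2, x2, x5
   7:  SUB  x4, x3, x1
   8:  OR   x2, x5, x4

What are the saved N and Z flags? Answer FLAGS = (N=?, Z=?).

FLAGS = (N=0, Z=0)

after  0: x0=0x9b x1=0x3c x2=0x02 x3=0xa7 x4=0x16 x5=0xea  N=1 Z=0
after  1: x0=0x9b x1=0x3c x2=0x3e x3=0xa7 x4=0x16 x5=0xea  N=0 Z=0
after  2: x0=0x9b x1=0x3c x2=0x3e x3=0xa7 x4=0x52 x5=0xea  N=0 Z=0
after  3: x0=0x9b x1=0x3c x2=0x3e x3=0xa7 x4=0xbf x5=0xea  N=1 Z=0
after  4: x0=0x9b x1=0xbd x2=0x3e x3=0xa7 x4=0xbf x5=0xea  N=1 Z=0
after  5: x0=0x9b x1=0xbd x2=0x3e x3=0x18 x4=0xbf x5=0xea  N=0 Z=0
-- IRQ taken; context saved, return-PC = 6 --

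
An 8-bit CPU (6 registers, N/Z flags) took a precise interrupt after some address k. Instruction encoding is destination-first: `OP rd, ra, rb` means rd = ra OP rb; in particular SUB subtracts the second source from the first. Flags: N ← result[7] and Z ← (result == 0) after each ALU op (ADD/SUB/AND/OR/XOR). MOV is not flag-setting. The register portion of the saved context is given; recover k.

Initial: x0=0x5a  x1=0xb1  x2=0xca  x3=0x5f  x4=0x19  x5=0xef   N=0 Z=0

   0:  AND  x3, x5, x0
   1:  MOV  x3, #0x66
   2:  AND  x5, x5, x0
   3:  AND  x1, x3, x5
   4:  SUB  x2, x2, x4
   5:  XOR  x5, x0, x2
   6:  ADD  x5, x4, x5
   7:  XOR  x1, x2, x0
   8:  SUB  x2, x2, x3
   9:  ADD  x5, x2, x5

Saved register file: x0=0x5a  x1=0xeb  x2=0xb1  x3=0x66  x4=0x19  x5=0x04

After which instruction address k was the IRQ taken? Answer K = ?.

K = 7

after  0: x0=0x5a x1=0xb1 x2=0xca x3=0x4a x4=0x19 x5=0xef  N=0 Z=0
after  1: x0=0x5a x1=0xb1 x2=0xca x3=0x66 x4=0x19 x5=0xef  N=0 Z=0
after  2: x0=0x5a x1=0xb1 x2=0xca x3=0x66 x4=0x19 x5=0x4a  N=0 Z=0
after  3: x0=0x5a x1=0x42 x2=0xca x3=0x66 x4=0x19 x5=0x4a  N=0 Z=0
after  4: x0=0x5a x1=0x42 x2=0xb1 x3=0x66 x4=0x19 x5=0x4a  N=1 Z=0
after  5: x0=0x5a x1=0x42 x2=0xb1 x3=0x66 x4=0x19 x5=0xeb  N=1 Z=0
after  6: x0=0x5a x1=0x42 x2=0xb1 x3=0x66 x4=0x19 x5=0x04  N=0 Z=0
after  7: x0=0x5a x1=0xeb x2=0xb1 x3=0x66 x4=0x19 x5=0x04  N=1 Z=0
-- IRQ taken; context saved, return-PC = 8 --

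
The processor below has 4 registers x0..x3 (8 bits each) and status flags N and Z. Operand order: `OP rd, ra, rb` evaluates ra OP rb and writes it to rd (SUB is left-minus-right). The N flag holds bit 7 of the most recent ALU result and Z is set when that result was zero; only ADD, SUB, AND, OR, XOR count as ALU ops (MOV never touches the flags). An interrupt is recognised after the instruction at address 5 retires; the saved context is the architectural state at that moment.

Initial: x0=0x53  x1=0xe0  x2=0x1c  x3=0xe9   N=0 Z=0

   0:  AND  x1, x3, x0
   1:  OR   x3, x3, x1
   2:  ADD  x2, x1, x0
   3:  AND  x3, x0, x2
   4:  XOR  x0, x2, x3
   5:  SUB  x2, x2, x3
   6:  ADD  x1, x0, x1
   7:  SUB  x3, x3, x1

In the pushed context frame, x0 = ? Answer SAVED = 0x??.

SAVED = 0x84

after  0: x0=0x53 x1=0x41 x2=0x1c x3=0xe9  N=0 Z=0
after  1: x0=0x53 x1=0x41 x2=0x1c x3=0xe9  N=1 Z=0
after  2: x0=0x53 x1=0x41 x2=0x94 x3=0xe9  N=1 Z=0
after  3: x0=0x53 x1=0x41 x2=0x94 x3=0x10  N=0 Z=0
after  4: x0=0x84 x1=0x41 x2=0x94 x3=0x10  N=1 Z=0
after  5: x0=0x84 x1=0x41 x2=0x84 x3=0x10  N=1 Z=0
-- IRQ taken; context saved, return-PC = 6 --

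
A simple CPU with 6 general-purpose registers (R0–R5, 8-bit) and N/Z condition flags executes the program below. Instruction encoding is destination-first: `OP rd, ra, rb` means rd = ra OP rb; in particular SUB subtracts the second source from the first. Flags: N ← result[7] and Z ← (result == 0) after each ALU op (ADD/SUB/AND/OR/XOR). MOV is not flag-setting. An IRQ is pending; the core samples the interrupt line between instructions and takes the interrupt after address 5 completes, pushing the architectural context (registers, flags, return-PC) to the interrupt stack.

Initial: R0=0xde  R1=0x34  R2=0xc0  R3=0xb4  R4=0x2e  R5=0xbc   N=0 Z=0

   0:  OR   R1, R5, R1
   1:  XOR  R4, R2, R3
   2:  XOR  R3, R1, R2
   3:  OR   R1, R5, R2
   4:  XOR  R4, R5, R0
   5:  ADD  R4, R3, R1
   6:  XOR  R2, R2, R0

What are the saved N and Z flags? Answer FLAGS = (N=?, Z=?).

after  0: R0=0xde R1=0xbc R2=0xc0 R3=0xb4 R4=0x2e R5=0xbc  N=1 Z=0
after  1: R0=0xde R1=0xbc R2=0xc0 R3=0xb4 R4=0x74 R5=0xbc  N=0 Z=0
after  2: R0=0xde R1=0xbc R2=0xc0 R3=0x7c R4=0x74 R5=0xbc  N=0 Z=0
after  3: R0=0xde R1=0xfc R2=0xc0 R3=0x7c R4=0x74 R5=0xbc  N=1 Z=0
after  4: R0=0xde R1=0xfc R2=0xc0 R3=0x7c R4=0x62 R5=0xbc  N=0 Z=0
after  5: R0=0xde R1=0xfc R2=0xc0 R3=0x7c R4=0x78 R5=0xbc  N=0 Z=0
-- IRQ taken; context saved, return-PC = 6 --

FLAGS = (N=0, Z=0)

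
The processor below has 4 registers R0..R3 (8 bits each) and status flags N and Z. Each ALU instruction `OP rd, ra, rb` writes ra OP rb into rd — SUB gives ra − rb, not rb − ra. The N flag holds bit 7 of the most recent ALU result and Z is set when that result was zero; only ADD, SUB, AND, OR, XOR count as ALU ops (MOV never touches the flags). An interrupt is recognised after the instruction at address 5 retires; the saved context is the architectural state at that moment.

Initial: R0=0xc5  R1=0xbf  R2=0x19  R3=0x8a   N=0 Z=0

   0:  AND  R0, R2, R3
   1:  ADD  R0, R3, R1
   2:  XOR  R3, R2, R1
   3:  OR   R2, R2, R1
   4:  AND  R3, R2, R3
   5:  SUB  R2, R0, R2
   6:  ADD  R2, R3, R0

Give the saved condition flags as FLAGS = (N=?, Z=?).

after  0: R0=0x08 R1=0xbf R2=0x19 R3=0x8a  N=0 Z=0
after  1: R0=0x49 R1=0xbf R2=0x19 R3=0x8a  N=0 Z=0
after  2: R0=0x49 R1=0xbf R2=0x19 R3=0xa6  N=1 Z=0
after  3: R0=0x49 R1=0xbf R2=0xbf R3=0xa6  N=1 Z=0
after  4: R0=0x49 R1=0xbf R2=0xbf R3=0xa6  N=1 Z=0
after  5: R0=0x49 R1=0xbf R2=0x8a R3=0xa6  N=1 Z=0
-- IRQ taken; context saved, return-PC = 6 --

FLAGS = (N=1, Z=0)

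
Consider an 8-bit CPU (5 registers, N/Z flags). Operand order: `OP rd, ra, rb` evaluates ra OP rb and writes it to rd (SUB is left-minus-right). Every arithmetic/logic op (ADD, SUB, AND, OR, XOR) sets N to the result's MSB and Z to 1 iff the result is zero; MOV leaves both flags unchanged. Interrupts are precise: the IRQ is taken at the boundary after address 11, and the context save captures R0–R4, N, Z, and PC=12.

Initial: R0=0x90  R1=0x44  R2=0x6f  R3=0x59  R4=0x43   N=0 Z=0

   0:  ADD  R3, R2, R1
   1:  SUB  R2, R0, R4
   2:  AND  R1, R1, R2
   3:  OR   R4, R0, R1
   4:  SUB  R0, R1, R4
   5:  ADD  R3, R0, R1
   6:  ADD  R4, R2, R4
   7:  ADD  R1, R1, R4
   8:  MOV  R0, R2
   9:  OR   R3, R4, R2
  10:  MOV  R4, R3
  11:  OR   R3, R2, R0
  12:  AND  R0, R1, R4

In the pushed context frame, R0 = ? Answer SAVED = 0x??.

after  0: R0=0x90 R1=0x44 R2=0x6f R3=0xb3 R4=0x43  N=1 Z=0
after  1: R0=0x90 R1=0x44 R2=0x4d R3=0xb3 R4=0x43  N=0 Z=0
after  2: R0=0x90 R1=0x44 R2=0x4d R3=0xb3 R4=0x43  N=0 Z=0
after  3: R0=0x90 R1=0x44 R2=0x4d R3=0xb3 R4=0xd4  N=1 Z=0
after  4: R0=0x70 R1=0x44 R2=0x4d R3=0xb3 R4=0xd4  N=0 Z=0
after  5: R0=0x70 R1=0x44 R2=0x4d R3=0xb4 R4=0xd4  N=1 Z=0
after  6: R0=0x70 R1=0x44 R2=0x4d R3=0xb4 R4=0x21  N=0 Z=0
after  7: R0=0x70 R1=0x65 R2=0x4d R3=0xb4 R4=0x21  N=0 Z=0
after  8: R0=0x4d R1=0x65 R2=0x4d R3=0xb4 R4=0x21  N=0 Z=0
after  9: R0=0x4d R1=0x65 R2=0x4d R3=0x6d R4=0x21  N=0 Z=0
after 10: R0=0x4d R1=0x65 R2=0x4d R3=0x6d R4=0x6d  N=0 Z=0
after 11: R0=0x4d R1=0x65 R2=0x4d R3=0x4d R4=0x6d  N=0 Z=0
-- IRQ taken; context saved, return-PC = 12 --

SAVED = 0x4d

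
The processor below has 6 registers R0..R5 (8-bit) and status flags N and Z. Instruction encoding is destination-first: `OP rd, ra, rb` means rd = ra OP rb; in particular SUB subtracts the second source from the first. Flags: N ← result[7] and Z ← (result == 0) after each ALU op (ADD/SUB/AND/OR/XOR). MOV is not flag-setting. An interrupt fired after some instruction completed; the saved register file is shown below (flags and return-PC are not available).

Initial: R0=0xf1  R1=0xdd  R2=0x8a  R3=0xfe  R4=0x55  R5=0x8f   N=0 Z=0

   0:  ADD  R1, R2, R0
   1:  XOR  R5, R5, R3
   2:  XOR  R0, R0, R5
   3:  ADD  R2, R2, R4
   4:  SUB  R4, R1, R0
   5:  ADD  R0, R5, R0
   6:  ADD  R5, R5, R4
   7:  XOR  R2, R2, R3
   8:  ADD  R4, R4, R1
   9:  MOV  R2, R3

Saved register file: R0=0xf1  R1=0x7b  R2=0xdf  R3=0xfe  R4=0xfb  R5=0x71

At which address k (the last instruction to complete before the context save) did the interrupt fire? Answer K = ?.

K = 5

after  0: R0=0xf1 R1=0x7b R2=0x8a R3=0xfe R4=0x55 R5=0x8f  N=0 Z=0
after  1: R0=0xf1 R1=0x7b R2=0x8a R3=0xfe R4=0x55 R5=0x71  N=0 Z=0
after  2: R0=0x80 R1=0x7b R2=0x8a R3=0xfe R4=0x55 R5=0x71  N=1 Z=0
after  3: R0=0x80 R1=0x7b R2=0xdf R3=0xfe R4=0x55 R5=0x71  N=1 Z=0
after  4: R0=0x80 R1=0x7b R2=0xdf R3=0xfe R4=0xfb R5=0x71  N=1 Z=0
after  5: R0=0xf1 R1=0x7b R2=0xdf R3=0xfe R4=0xfb R5=0x71  N=1 Z=0
-- IRQ taken; context saved, return-PC = 6 --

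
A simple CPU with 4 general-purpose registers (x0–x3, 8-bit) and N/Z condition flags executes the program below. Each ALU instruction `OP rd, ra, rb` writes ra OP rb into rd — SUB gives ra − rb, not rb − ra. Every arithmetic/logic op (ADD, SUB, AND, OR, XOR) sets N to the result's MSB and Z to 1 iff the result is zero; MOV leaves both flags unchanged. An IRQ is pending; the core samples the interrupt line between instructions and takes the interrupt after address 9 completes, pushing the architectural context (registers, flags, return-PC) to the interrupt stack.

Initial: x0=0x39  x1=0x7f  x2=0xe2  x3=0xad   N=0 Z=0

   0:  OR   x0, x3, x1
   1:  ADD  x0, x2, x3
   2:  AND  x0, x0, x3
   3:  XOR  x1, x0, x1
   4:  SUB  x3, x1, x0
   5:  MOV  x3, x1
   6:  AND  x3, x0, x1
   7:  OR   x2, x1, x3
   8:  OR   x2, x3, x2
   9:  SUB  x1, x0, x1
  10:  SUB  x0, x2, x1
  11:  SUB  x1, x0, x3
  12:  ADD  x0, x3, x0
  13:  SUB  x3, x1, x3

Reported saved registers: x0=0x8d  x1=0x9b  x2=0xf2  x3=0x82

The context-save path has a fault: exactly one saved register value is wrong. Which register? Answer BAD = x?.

BAD = x3

after  0: x0=0xff x1=0x7f x2=0xe2 x3=0xad  N=1 Z=0
after  1: x0=0x8f x1=0x7f x2=0xe2 x3=0xad  N=1 Z=0
after  2: x0=0x8d x1=0x7f x2=0xe2 x3=0xad  N=1 Z=0
after  3: x0=0x8d x1=0xf2 x2=0xe2 x3=0xad  N=1 Z=0
after  4: x0=0x8d x1=0xf2 x2=0xe2 x3=0x65  N=0 Z=0
after  5: x0=0x8d x1=0xf2 x2=0xe2 x3=0xf2  N=0 Z=0
after  6: x0=0x8d x1=0xf2 x2=0xe2 x3=0x80  N=1 Z=0
after  7: x0=0x8d x1=0xf2 x2=0xf2 x3=0x80  N=1 Z=0
after  8: x0=0x8d x1=0xf2 x2=0xf2 x3=0x80  N=1 Z=0
after  9: x0=0x8d x1=0x9b x2=0xf2 x3=0x80  N=1 Z=0
-- IRQ taken; context saved, return-PC = 10 --
mismatch: x3: reported 0x82 vs actual 0x80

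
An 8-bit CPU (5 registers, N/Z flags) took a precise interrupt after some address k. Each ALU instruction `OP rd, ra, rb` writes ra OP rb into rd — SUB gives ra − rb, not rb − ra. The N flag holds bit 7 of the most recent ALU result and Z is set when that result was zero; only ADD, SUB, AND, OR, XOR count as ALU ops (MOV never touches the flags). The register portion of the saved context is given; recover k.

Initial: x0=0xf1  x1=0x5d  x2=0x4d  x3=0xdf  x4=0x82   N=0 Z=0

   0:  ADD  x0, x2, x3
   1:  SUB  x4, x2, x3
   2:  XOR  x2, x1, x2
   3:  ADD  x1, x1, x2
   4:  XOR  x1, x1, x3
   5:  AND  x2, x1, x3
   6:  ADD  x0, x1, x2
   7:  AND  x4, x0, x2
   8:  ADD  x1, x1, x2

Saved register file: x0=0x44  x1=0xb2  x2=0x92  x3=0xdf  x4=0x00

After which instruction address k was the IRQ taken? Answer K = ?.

K = 7

after  0: x0=0x2c x1=0x5d x2=0x4d x3=0xdf x4=0x82  N=0 Z=0
after  1: x0=0x2c x1=0x5d x2=0x4d x3=0xdf x4=0x6e  N=0 Z=0
after  2: x0=0x2c x1=0x5d x2=0x10 x3=0xdf x4=0x6e  N=0 Z=0
after  3: x0=0x2c x1=0x6d x2=0x10 x3=0xdf x4=0x6e  N=0 Z=0
after  4: x0=0x2c x1=0xb2 x2=0x10 x3=0xdf x4=0x6e  N=1 Z=0
after  5: x0=0x2c x1=0xb2 x2=0x92 x3=0xdf x4=0x6e  N=1 Z=0
after  6: x0=0x44 x1=0xb2 x2=0x92 x3=0xdf x4=0x6e  N=0 Z=0
after  7: x0=0x44 x1=0xb2 x2=0x92 x3=0xdf x4=0x00  N=0 Z=1
-- IRQ taken; context saved, return-PC = 8 --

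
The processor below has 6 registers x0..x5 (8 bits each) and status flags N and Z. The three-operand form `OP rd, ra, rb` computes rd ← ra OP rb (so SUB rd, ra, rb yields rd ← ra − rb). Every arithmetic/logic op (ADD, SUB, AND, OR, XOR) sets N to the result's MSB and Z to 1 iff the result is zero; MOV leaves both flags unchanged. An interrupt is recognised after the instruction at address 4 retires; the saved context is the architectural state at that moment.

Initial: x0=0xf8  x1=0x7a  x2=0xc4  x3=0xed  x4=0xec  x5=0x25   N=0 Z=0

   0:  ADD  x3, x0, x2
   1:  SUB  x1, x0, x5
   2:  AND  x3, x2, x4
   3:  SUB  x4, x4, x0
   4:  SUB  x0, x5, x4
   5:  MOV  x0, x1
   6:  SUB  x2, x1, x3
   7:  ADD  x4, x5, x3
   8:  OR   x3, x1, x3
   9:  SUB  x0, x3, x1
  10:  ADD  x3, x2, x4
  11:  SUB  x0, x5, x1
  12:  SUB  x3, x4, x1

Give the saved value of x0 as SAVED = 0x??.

SAVED = 0x31

after  0: x0=0xf8 x1=0x7a x2=0xc4 x3=0xbc x4=0xec x5=0x25  N=1 Z=0
after  1: x0=0xf8 x1=0xd3 x2=0xc4 x3=0xbc x4=0xec x5=0x25  N=1 Z=0
after  2: x0=0xf8 x1=0xd3 x2=0xc4 x3=0xc4 x4=0xec x5=0x25  N=1 Z=0
after  3: x0=0xf8 x1=0xd3 x2=0xc4 x3=0xc4 x4=0xf4 x5=0x25  N=1 Z=0
after  4: x0=0x31 x1=0xd3 x2=0xc4 x3=0xc4 x4=0xf4 x5=0x25  N=0 Z=0
-- IRQ taken; context saved, return-PC = 5 --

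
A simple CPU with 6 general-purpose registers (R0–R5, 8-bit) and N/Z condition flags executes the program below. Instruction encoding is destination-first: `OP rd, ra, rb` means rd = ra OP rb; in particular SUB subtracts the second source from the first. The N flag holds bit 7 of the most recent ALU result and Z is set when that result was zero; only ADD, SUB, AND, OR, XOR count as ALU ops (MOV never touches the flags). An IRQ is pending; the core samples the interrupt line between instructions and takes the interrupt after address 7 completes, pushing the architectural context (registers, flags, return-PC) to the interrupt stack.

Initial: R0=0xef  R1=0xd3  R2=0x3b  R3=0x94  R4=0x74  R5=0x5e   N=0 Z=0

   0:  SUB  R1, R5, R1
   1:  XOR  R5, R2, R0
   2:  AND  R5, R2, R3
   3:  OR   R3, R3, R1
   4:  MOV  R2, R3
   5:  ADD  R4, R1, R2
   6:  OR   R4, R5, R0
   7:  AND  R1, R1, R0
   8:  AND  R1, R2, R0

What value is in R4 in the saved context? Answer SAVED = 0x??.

SAVED = 0xff

after  0: R0=0xef R1=0x8b R2=0x3b R3=0x94 R4=0x74 R5=0x5e  N=1 Z=0
after  1: R0=0xef R1=0x8b R2=0x3b R3=0x94 R4=0x74 R5=0xd4  N=1 Z=0
after  2: R0=0xef R1=0x8b R2=0x3b R3=0x94 R4=0x74 R5=0x10  N=0 Z=0
after  3: R0=0xef R1=0x8b R2=0x3b R3=0x9f R4=0x74 R5=0x10  N=1 Z=0
after  4: R0=0xef R1=0x8b R2=0x9f R3=0x9f R4=0x74 R5=0x10  N=1 Z=0
after  5: R0=0xef R1=0x8b R2=0x9f R3=0x9f R4=0x2a R5=0x10  N=0 Z=0
after  6: R0=0xef R1=0x8b R2=0x9f R3=0x9f R4=0xff R5=0x10  N=1 Z=0
after  7: R0=0xef R1=0x8b R2=0x9f R3=0x9f R4=0xff R5=0x10  N=1 Z=0
-- IRQ taken; context saved, return-PC = 8 --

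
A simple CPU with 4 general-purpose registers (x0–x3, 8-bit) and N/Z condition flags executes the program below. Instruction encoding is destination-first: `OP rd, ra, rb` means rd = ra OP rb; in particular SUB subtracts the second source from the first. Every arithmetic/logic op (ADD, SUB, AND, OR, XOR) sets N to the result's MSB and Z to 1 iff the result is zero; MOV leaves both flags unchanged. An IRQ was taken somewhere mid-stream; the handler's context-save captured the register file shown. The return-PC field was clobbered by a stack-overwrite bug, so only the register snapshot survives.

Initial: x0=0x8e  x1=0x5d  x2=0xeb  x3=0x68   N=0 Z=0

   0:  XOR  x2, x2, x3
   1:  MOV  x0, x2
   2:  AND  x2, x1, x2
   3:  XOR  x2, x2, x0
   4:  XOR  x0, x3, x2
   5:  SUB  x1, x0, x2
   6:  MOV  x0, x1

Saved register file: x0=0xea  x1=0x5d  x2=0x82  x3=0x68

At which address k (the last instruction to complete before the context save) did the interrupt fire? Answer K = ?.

K = 4

after  0: x0=0x8e x1=0x5d x2=0x83 x3=0x68  N=1 Z=0
after  1: x0=0x83 x1=0x5d x2=0x83 x3=0x68  N=1 Z=0
after  2: x0=0x83 x1=0x5d x2=0x01 x3=0x68  N=0 Z=0
after  3: x0=0x83 x1=0x5d x2=0x82 x3=0x68  N=1 Z=0
after  4: x0=0xea x1=0x5d x2=0x82 x3=0x68  N=1 Z=0
-- IRQ taken; context saved, return-PC = 5 --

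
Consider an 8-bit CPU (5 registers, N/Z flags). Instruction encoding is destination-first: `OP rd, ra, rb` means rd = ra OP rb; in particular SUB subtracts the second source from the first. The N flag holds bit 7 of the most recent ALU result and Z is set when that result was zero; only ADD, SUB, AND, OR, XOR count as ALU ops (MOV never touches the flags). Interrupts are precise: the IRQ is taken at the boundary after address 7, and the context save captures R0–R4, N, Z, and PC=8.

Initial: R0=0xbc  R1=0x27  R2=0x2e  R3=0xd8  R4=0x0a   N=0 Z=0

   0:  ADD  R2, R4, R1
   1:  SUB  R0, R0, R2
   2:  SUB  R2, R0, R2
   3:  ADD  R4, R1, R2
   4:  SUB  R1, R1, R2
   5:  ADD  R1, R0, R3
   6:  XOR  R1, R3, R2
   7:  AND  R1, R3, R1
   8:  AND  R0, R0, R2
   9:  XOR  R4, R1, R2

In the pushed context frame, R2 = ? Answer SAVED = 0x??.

SAVED = 0x5a

after  0: R0=0xbc R1=0x27 R2=0x31 R3=0xd8 R4=0x0a  N=0 Z=0
after  1: R0=0x8b R1=0x27 R2=0x31 R3=0xd8 R4=0x0a  N=1 Z=0
after  2: R0=0x8b R1=0x27 R2=0x5a R3=0xd8 R4=0x0a  N=0 Z=0
after  3: R0=0x8b R1=0x27 R2=0x5a R3=0xd8 R4=0x81  N=1 Z=0
after  4: R0=0x8b R1=0xcd R2=0x5a R3=0xd8 R4=0x81  N=1 Z=0
after  5: R0=0x8b R1=0x63 R2=0x5a R3=0xd8 R4=0x81  N=0 Z=0
after  6: R0=0x8b R1=0x82 R2=0x5a R3=0xd8 R4=0x81  N=1 Z=0
after  7: R0=0x8b R1=0x80 R2=0x5a R3=0xd8 R4=0x81  N=1 Z=0
-- IRQ taken; context saved, return-PC = 8 --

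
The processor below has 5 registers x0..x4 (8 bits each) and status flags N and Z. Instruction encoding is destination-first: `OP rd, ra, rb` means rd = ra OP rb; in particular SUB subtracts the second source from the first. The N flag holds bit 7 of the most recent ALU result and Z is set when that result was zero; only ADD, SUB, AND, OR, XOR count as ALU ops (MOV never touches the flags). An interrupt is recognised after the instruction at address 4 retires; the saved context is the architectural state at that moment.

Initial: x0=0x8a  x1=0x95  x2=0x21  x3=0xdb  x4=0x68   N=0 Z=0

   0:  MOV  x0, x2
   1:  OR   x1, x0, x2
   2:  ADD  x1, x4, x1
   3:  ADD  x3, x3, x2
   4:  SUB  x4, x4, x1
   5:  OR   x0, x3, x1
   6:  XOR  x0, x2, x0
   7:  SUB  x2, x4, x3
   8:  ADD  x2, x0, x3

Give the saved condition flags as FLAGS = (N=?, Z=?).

FLAGS = (N=1, Z=0)

after  0: x0=0x21 x1=0x95 x2=0x21 x3=0xdb x4=0x68  N=0 Z=0
after  1: x0=0x21 x1=0x21 x2=0x21 x3=0xdb x4=0x68  N=0 Z=0
after  2: x0=0x21 x1=0x89 x2=0x21 x3=0xdb x4=0x68  N=1 Z=0
after  3: x0=0x21 x1=0x89 x2=0x21 x3=0xfc x4=0x68  N=1 Z=0
after  4: x0=0x21 x1=0x89 x2=0x21 x3=0xfc x4=0xdf  N=1 Z=0
-- IRQ taken; context saved, return-PC = 5 --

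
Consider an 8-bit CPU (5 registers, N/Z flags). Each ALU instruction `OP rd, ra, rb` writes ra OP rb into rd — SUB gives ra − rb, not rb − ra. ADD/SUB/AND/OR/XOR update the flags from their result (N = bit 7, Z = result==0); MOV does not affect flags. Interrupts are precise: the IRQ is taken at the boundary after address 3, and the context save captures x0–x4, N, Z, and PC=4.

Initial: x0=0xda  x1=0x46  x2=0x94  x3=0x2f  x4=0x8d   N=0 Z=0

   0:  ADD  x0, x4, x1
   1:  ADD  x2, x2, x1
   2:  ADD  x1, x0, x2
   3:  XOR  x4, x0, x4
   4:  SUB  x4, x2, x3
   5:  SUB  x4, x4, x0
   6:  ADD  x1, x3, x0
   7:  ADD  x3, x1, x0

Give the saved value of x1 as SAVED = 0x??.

SAVED = 0xad

after  0: x0=0xd3 x1=0x46 x2=0x94 x3=0x2f x4=0x8d  N=1 Z=0
after  1: x0=0xd3 x1=0x46 x2=0xda x3=0x2f x4=0x8d  N=1 Z=0
after  2: x0=0xd3 x1=0xad x2=0xda x3=0x2f x4=0x8d  N=1 Z=0
after  3: x0=0xd3 x1=0xad x2=0xda x3=0x2f x4=0x5e  N=0 Z=0
-- IRQ taken; context saved, return-PC = 4 --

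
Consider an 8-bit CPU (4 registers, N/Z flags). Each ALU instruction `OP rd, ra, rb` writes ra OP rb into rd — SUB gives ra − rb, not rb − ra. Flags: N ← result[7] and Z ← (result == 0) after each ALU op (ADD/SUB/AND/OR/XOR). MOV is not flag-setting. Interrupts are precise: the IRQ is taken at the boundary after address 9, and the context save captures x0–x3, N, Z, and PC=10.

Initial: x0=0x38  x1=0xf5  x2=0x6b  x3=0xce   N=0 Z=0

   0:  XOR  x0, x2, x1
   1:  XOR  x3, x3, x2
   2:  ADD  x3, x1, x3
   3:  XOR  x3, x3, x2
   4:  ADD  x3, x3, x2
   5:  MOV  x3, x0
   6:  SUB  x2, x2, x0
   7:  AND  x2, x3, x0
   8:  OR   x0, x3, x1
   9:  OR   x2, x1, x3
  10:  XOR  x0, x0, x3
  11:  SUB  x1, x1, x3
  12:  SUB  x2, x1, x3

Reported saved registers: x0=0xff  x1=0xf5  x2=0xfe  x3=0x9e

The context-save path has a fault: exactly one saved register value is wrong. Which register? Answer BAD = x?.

after  0: x0=0x9e x1=0xf5 x2=0x6b x3=0xce  N=1 Z=0
after  1: x0=0x9e x1=0xf5 x2=0x6b x3=0xa5  N=1 Z=0
after  2: x0=0x9e x1=0xf5 x2=0x6b x3=0x9a  N=1 Z=0
after  3: x0=0x9e x1=0xf5 x2=0x6b x3=0xf1  N=1 Z=0
after  4: x0=0x9e x1=0xf5 x2=0x6b x3=0x5c  N=0 Z=0
after  5: x0=0x9e x1=0xf5 x2=0x6b x3=0x9e  N=0 Z=0
after  6: x0=0x9e x1=0xf5 x2=0xcd x3=0x9e  N=1 Z=0
after  7: x0=0x9e x1=0xf5 x2=0x9e x3=0x9e  N=1 Z=0
after  8: x0=0xff x1=0xf5 x2=0x9e x3=0x9e  N=1 Z=0
after  9: x0=0xff x1=0xf5 x2=0xff x3=0x9e  N=1 Z=0
-- IRQ taken; context saved, return-PC = 10 --
mismatch: x2: reported 0xfe vs actual 0xff

BAD = x2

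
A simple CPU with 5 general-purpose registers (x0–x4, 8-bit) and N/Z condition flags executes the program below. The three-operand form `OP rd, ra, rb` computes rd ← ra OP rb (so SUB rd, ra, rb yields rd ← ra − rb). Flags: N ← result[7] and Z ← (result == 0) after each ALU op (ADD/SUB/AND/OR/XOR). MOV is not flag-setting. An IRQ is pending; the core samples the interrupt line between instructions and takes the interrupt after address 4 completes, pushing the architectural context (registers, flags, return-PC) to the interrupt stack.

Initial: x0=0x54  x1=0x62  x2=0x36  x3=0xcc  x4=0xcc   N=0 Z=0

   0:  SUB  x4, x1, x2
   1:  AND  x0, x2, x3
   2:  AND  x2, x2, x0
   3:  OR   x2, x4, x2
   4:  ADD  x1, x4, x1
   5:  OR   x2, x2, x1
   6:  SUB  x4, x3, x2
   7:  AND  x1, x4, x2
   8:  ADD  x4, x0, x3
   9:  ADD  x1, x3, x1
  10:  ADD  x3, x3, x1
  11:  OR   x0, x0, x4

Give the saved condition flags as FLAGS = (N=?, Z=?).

FLAGS = (N=1, Z=0)

after  0: x0=0x54 x1=0x62 x2=0x36 x3=0xcc x4=0x2c  N=0 Z=0
after  1: x0=0x04 x1=0x62 x2=0x36 x3=0xcc x4=0x2c  N=0 Z=0
after  2: x0=0x04 x1=0x62 x2=0x04 x3=0xcc x4=0x2c  N=0 Z=0
after  3: x0=0x04 x1=0x62 x2=0x2c x3=0xcc x4=0x2c  N=0 Z=0
after  4: x0=0x04 x1=0x8e x2=0x2c x3=0xcc x4=0x2c  N=1 Z=0
-- IRQ taken; context saved, return-PC = 5 --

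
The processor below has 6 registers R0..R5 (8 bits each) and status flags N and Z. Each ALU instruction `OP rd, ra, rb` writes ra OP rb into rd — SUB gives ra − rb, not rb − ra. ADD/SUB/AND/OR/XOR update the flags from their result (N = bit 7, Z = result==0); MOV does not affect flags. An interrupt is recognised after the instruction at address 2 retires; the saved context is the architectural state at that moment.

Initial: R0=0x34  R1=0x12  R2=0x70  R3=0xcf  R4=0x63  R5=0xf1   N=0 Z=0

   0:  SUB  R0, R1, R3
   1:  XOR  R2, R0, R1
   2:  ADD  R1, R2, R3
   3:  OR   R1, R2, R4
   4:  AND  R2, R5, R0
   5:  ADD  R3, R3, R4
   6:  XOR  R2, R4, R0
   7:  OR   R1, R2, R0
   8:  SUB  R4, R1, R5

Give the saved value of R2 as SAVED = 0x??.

SAVED = 0x51

after  0: R0=0x43 R1=0x12 R2=0x70 R3=0xcf R4=0x63 R5=0xf1  N=0 Z=0
after  1: R0=0x43 R1=0x12 R2=0x51 R3=0xcf R4=0x63 R5=0xf1  N=0 Z=0
after  2: R0=0x43 R1=0x20 R2=0x51 R3=0xcf R4=0x63 R5=0xf1  N=0 Z=0
-- IRQ taken; context saved, return-PC = 3 --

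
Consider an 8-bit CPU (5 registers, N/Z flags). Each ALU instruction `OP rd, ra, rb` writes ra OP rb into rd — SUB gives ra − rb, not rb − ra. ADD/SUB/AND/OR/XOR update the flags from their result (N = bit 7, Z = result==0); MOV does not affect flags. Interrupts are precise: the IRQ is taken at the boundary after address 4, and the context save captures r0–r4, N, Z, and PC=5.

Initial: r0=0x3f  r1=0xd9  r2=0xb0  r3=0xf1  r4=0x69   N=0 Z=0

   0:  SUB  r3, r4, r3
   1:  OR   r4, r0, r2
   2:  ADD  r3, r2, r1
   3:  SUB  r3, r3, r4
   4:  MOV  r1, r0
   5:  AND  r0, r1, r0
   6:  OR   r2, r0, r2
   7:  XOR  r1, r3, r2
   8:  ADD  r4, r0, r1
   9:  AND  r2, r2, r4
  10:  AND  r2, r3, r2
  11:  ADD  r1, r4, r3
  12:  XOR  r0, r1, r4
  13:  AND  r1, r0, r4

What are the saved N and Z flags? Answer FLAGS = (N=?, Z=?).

FLAGS = (N=1, Z=0)

after  0: r0=0x3f r1=0xd9 r2=0xb0 r3=0x78 r4=0x69  N=0 Z=0
after  1: r0=0x3f r1=0xd9 r2=0xb0 r3=0x78 r4=0xbf  N=1 Z=0
after  2: r0=0x3f r1=0xd9 r2=0xb0 r3=0x89 r4=0xbf  N=1 Z=0
after  3: r0=0x3f r1=0xd9 r2=0xb0 r3=0xca r4=0xbf  N=1 Z=0
after  4: r0=0x3f r1=0x3f r2=0xb0 r3=0xca r4=0xbf  N=1 Z=0
-- IRQ taken; context saved, return-PC = 5 --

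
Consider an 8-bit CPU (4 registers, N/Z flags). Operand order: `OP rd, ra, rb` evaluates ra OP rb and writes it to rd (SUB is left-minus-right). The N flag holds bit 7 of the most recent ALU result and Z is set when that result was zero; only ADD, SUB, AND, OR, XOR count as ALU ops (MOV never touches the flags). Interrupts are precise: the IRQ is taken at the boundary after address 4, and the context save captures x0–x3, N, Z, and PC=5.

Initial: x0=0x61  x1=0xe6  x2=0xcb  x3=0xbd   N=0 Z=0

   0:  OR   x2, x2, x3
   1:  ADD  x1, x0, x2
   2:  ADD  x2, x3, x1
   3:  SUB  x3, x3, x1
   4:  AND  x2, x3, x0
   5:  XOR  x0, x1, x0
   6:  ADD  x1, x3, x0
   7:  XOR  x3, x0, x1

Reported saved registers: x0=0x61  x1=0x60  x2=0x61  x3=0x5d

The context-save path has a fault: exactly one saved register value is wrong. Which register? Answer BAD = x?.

BAD = x2

after  0: x0=0x61 x1=0xe6 x2=0xff x3=0xbd  N=1 Z=0
after  1: x0=0x61 x1=0x60 x2=0xff x3=0xbd  N=0 Z=0
after  2: x0=0x61 x1=0x60 x2=0x1d x3=0xbd  N=0 Z=0
after  3: x0=0x61 x1=0x60 x2=0x1d x3=0x5d  N=0 Z=0
after  4: x0=0x61 x1=0x60 x2=0x41 x3=0x5d  N=0 Z=0
-- IRQ taken; context saved, return-PC = 5 --
mismatch: x2: reported 0x61 vs actual 0x41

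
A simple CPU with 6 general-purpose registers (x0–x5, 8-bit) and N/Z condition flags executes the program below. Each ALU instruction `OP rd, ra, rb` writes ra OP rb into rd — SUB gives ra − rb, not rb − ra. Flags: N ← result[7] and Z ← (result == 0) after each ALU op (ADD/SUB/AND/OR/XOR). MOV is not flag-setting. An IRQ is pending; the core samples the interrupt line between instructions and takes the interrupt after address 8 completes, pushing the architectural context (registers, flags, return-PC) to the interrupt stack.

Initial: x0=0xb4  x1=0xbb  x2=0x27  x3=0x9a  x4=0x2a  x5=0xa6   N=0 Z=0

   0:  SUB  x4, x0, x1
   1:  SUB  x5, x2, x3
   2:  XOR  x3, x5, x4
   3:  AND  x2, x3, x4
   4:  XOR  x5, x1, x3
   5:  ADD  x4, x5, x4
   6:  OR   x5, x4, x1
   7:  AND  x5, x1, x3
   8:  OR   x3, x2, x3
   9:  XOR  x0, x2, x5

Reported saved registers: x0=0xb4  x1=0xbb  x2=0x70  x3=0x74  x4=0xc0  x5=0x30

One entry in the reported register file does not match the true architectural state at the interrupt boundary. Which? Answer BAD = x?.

BAD = x4

after  0: x0=0xb4 x1=0xbb x2=0x27 x3=0x9a x4=0xf9 x5=0xa6  N=1 Z=0
after  1: x0=0xb4 x1=0xbb x2=0x27 x3=0x9a x4=0xf9 x5=0x8d  N=1 Z=0
after  2: x0=0xb4 x1=0xbb x2=0x27 x3=0x74 x4=0xf9 x5=0x8d  N=0 Z=0
after  3: x0=0xb4 x1=0xbb x2=0x70 x3=0x74 x4=0xf9 x5=0x8d  N=0 Z=0
after  4: x0=0xb4 x1=0xbb x2=0x70 x3=0x74 x4=0xf9 x5=0xcf  N=1 Z=0
after  5: x0=0xb4 x1=0xbb x2=0x70 x3=0x74 x4=0xc8 x5=0xcf  N=1 Z=0
after  6: x0=0xb4 x1=0xbb x2=0x70 x3=0x74 x4=0xc8 x5=0xfb  N=1 Z=0
after  7: x0=0xb4 x1=0xbb x2=0x70 x3=0x74 x4=0xc8 x5=0x30  N=0 Z=0
after  8: x0=0xb4 x1=0xbb x2=0x70 x3=0x74 x4=0xc8 x5=0x30  N=0 Z=0
-- IRQ taken; context saved, return-PC = 9 --
mismatch: x4: reported 0xc0 vs actual 0xc8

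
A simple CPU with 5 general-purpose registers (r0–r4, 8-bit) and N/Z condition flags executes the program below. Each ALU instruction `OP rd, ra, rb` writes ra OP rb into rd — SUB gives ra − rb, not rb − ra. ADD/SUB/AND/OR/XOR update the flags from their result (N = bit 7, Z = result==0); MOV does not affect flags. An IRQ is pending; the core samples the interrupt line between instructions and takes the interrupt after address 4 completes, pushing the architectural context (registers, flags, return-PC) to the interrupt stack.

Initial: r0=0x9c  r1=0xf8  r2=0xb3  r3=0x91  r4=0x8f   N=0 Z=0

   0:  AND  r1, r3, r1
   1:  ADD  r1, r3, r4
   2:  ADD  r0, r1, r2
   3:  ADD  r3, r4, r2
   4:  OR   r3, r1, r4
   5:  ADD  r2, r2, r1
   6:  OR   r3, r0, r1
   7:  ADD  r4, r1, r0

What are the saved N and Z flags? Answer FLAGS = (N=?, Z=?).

after  0: r0=0x9c r1=0x90 r2=0xb3 r3=0x91 r4=0x8f  N=1 Z=0
after  1: r0=0x9c r1=0x20 r2=0xb3 r3=0x91 r4=0x8f  N=0 Z=0
after  2: r0=0xd3 r1=0x20 r2=0xb3 r3=0x91 r4=0x8f  N=1 Z=0
after  3: r0=0xd3 r1=0x20 r2=0xb3 r3=0x42 r4=0x8f  N=0 Z=0
after  4: r0=0xd3 r1=0x20 r2=0xb3 r3=0xaf r4=0x8f  N=1 Z=0
-- IRQ taken; context saved, return-PC = 5 --

FLAGS = (N=1, Z=0)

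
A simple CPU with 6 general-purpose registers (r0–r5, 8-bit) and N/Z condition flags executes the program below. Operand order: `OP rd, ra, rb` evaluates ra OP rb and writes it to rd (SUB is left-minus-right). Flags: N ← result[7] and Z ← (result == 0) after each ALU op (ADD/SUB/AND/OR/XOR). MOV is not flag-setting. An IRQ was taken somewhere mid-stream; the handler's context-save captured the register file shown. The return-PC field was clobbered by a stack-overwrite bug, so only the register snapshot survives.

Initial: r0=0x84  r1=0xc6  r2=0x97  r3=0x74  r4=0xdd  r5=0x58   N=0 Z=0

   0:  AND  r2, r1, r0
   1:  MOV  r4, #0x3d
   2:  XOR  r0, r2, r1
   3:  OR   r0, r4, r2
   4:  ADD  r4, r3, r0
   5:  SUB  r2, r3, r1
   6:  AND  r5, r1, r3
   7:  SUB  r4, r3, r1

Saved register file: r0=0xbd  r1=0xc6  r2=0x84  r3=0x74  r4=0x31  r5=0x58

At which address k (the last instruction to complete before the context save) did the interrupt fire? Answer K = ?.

after  0: r0=0x84 r1=0xc6 r2=0x84 r3=0x74 r4=0xdd r5=0x58  N=1 Z=0
after  1: r0=0x84 r1=0xc6 r2=0x84 r3=0x74 r4=0x3d r5=0x58  N=1 Z=0
after  2: r0=0x42 r1=0xc6 r2=0x84 r3=0x74 r4=0x3d r5=0x58  N=0 Z=0
after  3: r0=0xbd r1=0xc6 r2=0x84 r3=0x74 r4=0x3d r5=0x58  N=1 Z=0
after  4: r0=0xbd r1=0xc6 r2=0x84 r3=0x74 r4=0x31 r5=0x58  N=0 Z=0
-- IRQ taken; context saved, return-PC = 5 --

K = 4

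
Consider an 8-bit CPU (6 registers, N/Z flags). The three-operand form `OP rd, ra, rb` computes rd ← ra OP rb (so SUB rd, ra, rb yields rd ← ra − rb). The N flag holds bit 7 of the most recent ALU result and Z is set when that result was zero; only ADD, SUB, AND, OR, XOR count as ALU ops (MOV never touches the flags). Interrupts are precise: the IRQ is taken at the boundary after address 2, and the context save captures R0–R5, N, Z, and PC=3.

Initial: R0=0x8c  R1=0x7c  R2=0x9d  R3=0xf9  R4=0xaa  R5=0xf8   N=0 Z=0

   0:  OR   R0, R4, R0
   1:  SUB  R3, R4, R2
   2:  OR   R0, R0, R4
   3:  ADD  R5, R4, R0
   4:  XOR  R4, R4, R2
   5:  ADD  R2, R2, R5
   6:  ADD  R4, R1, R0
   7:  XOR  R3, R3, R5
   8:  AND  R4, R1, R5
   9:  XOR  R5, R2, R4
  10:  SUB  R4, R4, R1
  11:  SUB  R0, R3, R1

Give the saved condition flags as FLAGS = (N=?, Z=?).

after  0: R0=0xae R1=0x7c R2=0x9d R3=0xf9 R4=0xaa R5=0xf8  N=1 Z=0
after  1: R0=0xae R1=0x7c R2=0x9d R3=0x0d R4=0xaa R5=0xf8  N=0 Z=0
after  2: R0=0xae R1=0x7c R2=0x9d R3=0x0d R4=0xaa R5=0xf8  N=1 Z=0
-- IRQ taken; context saved, return-PC = 3 --

FLAGS = (N=1, Z=0)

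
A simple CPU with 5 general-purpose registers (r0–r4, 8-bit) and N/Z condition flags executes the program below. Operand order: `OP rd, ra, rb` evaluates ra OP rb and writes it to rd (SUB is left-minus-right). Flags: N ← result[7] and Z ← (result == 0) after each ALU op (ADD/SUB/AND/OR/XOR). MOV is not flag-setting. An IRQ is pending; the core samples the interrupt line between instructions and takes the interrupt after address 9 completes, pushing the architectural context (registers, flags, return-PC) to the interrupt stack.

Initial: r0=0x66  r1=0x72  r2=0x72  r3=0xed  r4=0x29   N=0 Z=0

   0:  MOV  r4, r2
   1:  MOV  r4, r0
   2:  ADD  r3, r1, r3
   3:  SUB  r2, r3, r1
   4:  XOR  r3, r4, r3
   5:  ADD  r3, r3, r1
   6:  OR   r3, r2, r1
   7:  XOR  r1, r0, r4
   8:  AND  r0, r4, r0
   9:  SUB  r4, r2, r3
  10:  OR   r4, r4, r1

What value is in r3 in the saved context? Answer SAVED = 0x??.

SAVED = 0xff

after  0: r0=0x66 r1=0x72 r2=0x72 r3=0xed r4=0x72  N=0 Z=0
after  1: r0=0x66 r1=0x72 r2=0x72 r3=0xed r4=0x66  N=0 Z=0
after  2: r0=0x66 r1=0x72 r2=0x72 r3=0x5f r4=0x66  N=0 Z=0
after  3: r0=0x66 r1=0x72 r2=0xed r3=0x5f r4=0x66  N=1 Z=0
after  4: r0=0x66 r1=0x72 r2=0xed r3=0x39 r4=0x66  N=0 Z=0
after  5: r0=0x66 r1=0x72 r2=0xed r3=0xab r4=0x66  N=1 Z=0
after  6: r0=0x66 r1=0x72 r2=0xed r3=0xff r4=0x66  N=1 Z=0
after  7: r0=0x66 r1=0x00 r2=0xed r3=0xff r4=0x66  N=0 Z=1
after  8: r0=0x66 r1=0x00 r2=0xed r3=0xff r4=0x66  N=0 Z=0
after  9: r0=0x66 r1=0x00 r2=0xed r3=0xff r4=0xee  N=1 Z=0
-- IRQ taken; context saved, return-PC = 10 --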